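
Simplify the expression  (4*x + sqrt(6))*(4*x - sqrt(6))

16*x^2 - 6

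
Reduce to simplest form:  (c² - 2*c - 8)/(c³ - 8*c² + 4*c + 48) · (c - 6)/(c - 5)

1/(c - 5)

Factor: c² - 2*c - 8 = (c + 2)·(c - 4);  c³ - 8*c² + 4*c + 48 = (c + 2)·(c - 4)·(c - 6)
Cancel the common factors (c - 4), (c + 2), (c - 6).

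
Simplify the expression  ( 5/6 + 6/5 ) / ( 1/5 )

Numerator: 5/6 + 6/5 = 61/30
Denominator: 1/5 = 1/5
Divide: (61/30) · (5) = 61/6

61/6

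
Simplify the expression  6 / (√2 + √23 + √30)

(-8*√345 - 10*√30 + 18*√23 + 102*√2)/53

Group as (√23 + √30) + √2; multiply by (√23 + √30) - √2, then rationalise the remaining surd.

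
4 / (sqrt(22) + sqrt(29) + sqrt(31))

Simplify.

Group as (sqrt(29) + sqrt(31)) + sqrt(22); multiply by (sqrt(29) + sqrt(31)) - sqrt(22), then rationalise the remaining surd.

(-sqrt(19778) + 10*sqrt(31) + 12*sqrt(29) + 19*sqrt(22))/269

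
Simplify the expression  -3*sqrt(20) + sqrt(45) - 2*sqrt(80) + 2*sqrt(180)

sqrt(5)

3*sqrt(20) = 6*sqrt(5); sqrt(45) = 3*sqrt(5); 2*sqrt(80) = 8*sqrt(5); 2*sqrt(180) = 12*sqrt(5)
Combine: (-6 + 3 - 8 + 12)·sqrt(5) = sqrt(5)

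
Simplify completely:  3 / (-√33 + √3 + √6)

Group as (√3 + √6) - √33; multiply by (√3 + √6) + √33, then rationalise the remaining surd.

(-4*√33 - 5*√6 - 6*√3 - √66)/28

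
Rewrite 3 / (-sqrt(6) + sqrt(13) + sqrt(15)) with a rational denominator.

Group as (sqrt(13) + sqrt(15)) - sqrt(6); multiply by (sqrt(13) + sqrt(15)) + sqrt(6), then rationalise the remaining surd.

(-33*sqrt(6) + 6*sqrt(15) + 12*sqrt(13) + 9*sqrt(130))/148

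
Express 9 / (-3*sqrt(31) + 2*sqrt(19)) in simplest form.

(-27*sqrt(31) - 18*sqrt(19))/203

Multiply numerator and denominator by 2*sqrt(19) + 3*sqrt(31).
Denominator becomes -203; numerator becomes 18*sqrt(19) + 27*sqrt(31).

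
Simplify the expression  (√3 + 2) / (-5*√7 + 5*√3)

(-2*√7 - √21 - 2*√3 - 3)/20

Multiply numerator and denominator by 5*√3 + 5*√7.
Denominator becomes -100; numerator becomes 15 + 10*√3 + 5*√21 + 10*√7.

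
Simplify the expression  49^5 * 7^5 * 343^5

49^5 = 7^10; 7^5 = 7^5; 343^5 = 7^15
Combine exponents: 7^30

7^30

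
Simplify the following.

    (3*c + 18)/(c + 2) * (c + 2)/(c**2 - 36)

3/(c - 6)

Factor: 3*c + 18 = 3*(c + 6);  c**2 - 36 = (c - 6)*(c + 6)
Cancel the common factors (c + 2), (c + 6).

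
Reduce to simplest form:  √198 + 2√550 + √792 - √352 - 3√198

6*√22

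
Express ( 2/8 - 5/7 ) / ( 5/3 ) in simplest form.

Numerator: 2/8 - 5/7 = -13/28
Denominator: 5/3 = 5/3
Divide: (-13/28) · (3/5) = -39/140

-39/140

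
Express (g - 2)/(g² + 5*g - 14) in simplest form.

1/(g + 7)

Factor: g² + 5*g - 14 = (g + 7)·(g - 2)
Cancel the common factor (g - 2).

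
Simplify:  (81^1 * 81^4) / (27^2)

81^1 = 3^4; 81^4 = 3^16; 27^2 = 3^6
Combine exponents: 3^14

3^14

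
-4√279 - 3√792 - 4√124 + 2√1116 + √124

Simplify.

4√279 = 12*√31; 3√792 = 18*√22; 4√124 = 8*√31; 2√1116 = 12*√31; √124 = 2*√31

-18*√22 - 6*√31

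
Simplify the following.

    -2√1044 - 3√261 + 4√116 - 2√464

2√1044 = 12*√29; 3√261 = 9*√29; 4√116 = 8*√29; 2√464 = 8*√29
Combine: (-12 - 9 + 8 - 8)·√29 = -21*√29

-21*√29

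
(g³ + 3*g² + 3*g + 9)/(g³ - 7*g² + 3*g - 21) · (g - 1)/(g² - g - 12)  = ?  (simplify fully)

(g - 1)/(g² - 11*g + 28)

Factor: g³ + 3*g² + 3*g + 9 = (g² + 3)·(g + 3);  g³ - 7*g² + 3*g - 21 = (g² + 3)·(g - 7);  g² - g - 12 = (g - 4)·(g + 3)
Cancel the common factors (g² + 3), (g + 3).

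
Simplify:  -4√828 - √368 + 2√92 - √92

-26*√23

4√828 = 24*√23; √368 = 4*√23; 2√92 = 4*√23; √92 = 2*√23
Combine: (-24 - 4 + 4 - 2)·√23 = -26*√23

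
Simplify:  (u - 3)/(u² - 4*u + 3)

1/(u - 1)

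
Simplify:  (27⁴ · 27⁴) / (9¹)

27⁴ = 3^12; 27⁴ = 3^12; 9¹ = 3^2
Combine exponents: 3^22

3^22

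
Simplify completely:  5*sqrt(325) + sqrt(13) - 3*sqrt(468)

8*sqrt(13)

5*sqrt(325) = 25*sqrt(13); sqrt(13) = sqrt(13); 3*sqrt(468) = 18*sqrt(13)
Combine: (25 + 1 - 18)·sqrt(13) = 8*sqrt(13)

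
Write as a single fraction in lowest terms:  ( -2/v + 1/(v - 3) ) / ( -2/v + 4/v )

(-v + 6)/(2*v - 6)

Numerator: -2/v + 1/(v - 3) = (-v + 6)/(v² - 3*v)
Denominator: -2/v + 4/v = 2/v
Divide: ((-v + 6)/(v² - 3*v)) · (v/2) = (-v + 6)/(2*v - 6)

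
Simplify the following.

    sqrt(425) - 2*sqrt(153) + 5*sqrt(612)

29*sqrt(17)

sqrt(425) = 5*sqrt(17); 2*sqrt(153) = 6*sqrt(17); 5*sqrt(612) = 30*sqrt(17)
Combine: (5 - 6 + 30)·sqrt(17) = 29*sqrt(17)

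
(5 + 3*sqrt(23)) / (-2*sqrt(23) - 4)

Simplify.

(-59 + sqrt(23))/38

Multiply numerator and denominator by -4 + 2*sqrt(23).
Denominator becomes -76; numerator becomes -2*sqrt(23) + 118.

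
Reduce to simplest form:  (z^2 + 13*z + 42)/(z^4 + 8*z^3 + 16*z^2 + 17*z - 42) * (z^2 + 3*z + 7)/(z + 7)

1/(z - 1)

Factor: z^2 + 13*z + 42 = (z + 6)*(z + 7);  z^4 + 8*z^3 + 16*z^2 + 17*z - 42 = (z + 6)*(z - 1)*(z^2 + 3*z + 7)
Cancel the common factors (z^2 + 3*z + 7), (z + 7), (z + 6).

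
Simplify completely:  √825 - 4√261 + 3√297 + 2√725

-2*√29 + 14*√33

√825 = 5*√33; 4√261 = 12*√29; 3√297 = 9*√33; 2√725 = 10*√29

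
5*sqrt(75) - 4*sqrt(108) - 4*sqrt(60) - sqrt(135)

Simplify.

5*sqrt(75) = 25*sqrt(3); 4*sqrt(108) = 24*sqrt(3); 4*sqrt(60) = 8*sqrt(15); sqrt(135) = 3*sqrt(15)

-11*sqrt(15) + sqrt(3)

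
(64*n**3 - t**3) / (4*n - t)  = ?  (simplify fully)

(4*n)**3 - t**3 = (4*n - t)(16*n**2 + 4*n*t + t**2).

16*n**2 + 4*n*t + t**2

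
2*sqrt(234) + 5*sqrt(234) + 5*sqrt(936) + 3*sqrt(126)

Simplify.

2*sqrt(234) = 6*sqrt(26); 5*sqrt(234) = 15*sqrt(26); 5*sqrt(936) = 30*sqrt(26); 3*sqrt(126) = 9*sqrt(14)

9*sqrt(14) + 51*sqrt(26)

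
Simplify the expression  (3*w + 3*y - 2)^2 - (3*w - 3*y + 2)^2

12*w*(3*y - 2)

Only the odd-power cross terms survive.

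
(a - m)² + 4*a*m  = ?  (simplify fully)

(a + m)²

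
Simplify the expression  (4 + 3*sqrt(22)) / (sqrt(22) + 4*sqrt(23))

(-33 - 2*sqrt(22) + 8*sqrt(23) + 6*sqrt(506))/173

Multiply numerator and denominator by -4*sqrt(23) + sqrt(22).
Denominator becomes -346; numerator becomes -12*sqrt(506) - 16*sqrt(23) + 4*sqrt(22) + 66.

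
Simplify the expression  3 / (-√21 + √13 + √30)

(-33*√21 + 6*√30 + 57*√13 + 9*√910)/538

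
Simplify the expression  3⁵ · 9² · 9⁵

3⁵ = 3^5; 9² = 3^4; 9⁵ = 3^10
Combine exponents: 3^19

3^19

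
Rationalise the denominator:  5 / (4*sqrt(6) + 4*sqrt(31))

Multiply numerator and denominator by -4*sqrt(6) + 4*sqrt(31).
Denominator becomes 400; numerator becomes -20*sqrt(6) + 20*sqrt(31).

(-sqrt(6) + sqrt(31))/20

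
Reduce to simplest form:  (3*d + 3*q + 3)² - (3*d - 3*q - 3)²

Write as f((3*d),(3*q + 3)) - f((3*d),-(3*q + 3)) and expand.

36*d*(q + 1)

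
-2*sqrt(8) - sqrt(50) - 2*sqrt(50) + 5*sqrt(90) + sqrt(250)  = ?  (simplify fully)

2*sqrt(8) = 4*sqrt(2); sqrt(50) = 5*sqrt(2); 2*sqrt(50) = 10*sqrt(2); 5*sqrt(90) = 15*sqrt(10); sqrt(250) = 5*sqrt(10)

-19*sqrt(2) + 20*sqrt(10)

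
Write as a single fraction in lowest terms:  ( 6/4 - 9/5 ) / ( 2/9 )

Numerator: 6/4 - 9/5 = -3/10
Denominator: 2/9 = 2/9
Divide: (-3/10) · (9/2) = -27/20

-27/20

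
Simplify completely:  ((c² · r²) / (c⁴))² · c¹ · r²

Inside the bracket: (c^-2) · r²
Raise to the power 2: (c^-4) · r⁴
Multiply by c¹ · r²: add exponents.

r⁶/c³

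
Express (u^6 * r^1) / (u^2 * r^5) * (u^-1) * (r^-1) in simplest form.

Quotient: u^4 * (r^-4)
Multiply by (u^-1) * (r^-1): add exponents.

u^3/r^5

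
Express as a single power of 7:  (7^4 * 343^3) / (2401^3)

7^4 = 7^4; 343^3 = 7^9; 2401^3 = 7^12
Combine exponents: 7^1

7^1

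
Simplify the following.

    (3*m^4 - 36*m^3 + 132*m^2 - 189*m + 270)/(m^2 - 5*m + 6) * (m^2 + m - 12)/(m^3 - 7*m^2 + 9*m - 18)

Factor: 3*m^4 - 36*m^3 + 132*m^2 - 189*m + 270 = 3*(m^2 - m + 3)*(m - 5)*(m - 6);  m^2 - 5*m + 6 = (m - 3)*(m - 2);  m^2 + m - 12 = (m + 4)*(m - 3);  m^3 - 7*m^2 + 9*m - 18 = (m - 6)*(m^2 - m + 3)
Cancel the common factors (m^2 - m + 3), (m - 6), (m - 3).

(3*m^2 - 3*m - 60)/(m - 2)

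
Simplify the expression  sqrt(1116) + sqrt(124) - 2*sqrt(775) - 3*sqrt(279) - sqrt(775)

sqrt(1116) = 6*sqrt(31); sqrt(124) = 2*sqrt(31); 2*sqrt(775) = 10*sqrt(31); 3*sqrt(279) = 9*sqrt(31); sqrt(775) = 5*sqrt(31)
Combine: (6 + 2 - 10 - 9 - 5)·sqrt(31) = -16*sqrt(31)

-16*sqrt(31)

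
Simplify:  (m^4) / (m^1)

m^3

Quotient: m^3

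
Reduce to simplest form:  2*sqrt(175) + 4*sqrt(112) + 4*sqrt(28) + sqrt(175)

39*sqrt(7)

2*sqrt(175) = 10*sqrt(7); 4*sqrt(112) = 16*sqrt(7); 4*sqrt(28) = 8*sqrt(7); sqrt(175) = 5*sqrt(7)
Combine: (10 + 16 + 8 + 5)·sqrt(7) = 39*sqrt(7)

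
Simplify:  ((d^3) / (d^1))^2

d^4

Inside the bracket: d^2
Raise to the power 2: d^4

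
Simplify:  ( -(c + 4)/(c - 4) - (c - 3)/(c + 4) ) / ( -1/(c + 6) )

Numerator: -(c + 4)/(c - 4) - (c - 3)/(c + 4) = (-2*c² - c - 28)/(c² - 16)
Denominator: -1/(c + 6) = -1/(c + 6)
Divide: ((-2*c² - c - 28)/(c² - 16)) · (-c - 6) = (2*c³ + 13*c² + 34*c + 168)/(c² - 16)

(2*c³ + 13*c² + 34*c + 168)/(c² - 16)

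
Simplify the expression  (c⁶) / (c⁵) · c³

c⁴

Quotient: c¹
Multiply by c³: add exponents.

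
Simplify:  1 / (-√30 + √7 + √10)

(13*√30 + 27*√10 + 33*√7 + 20*√21)/111

Group as (√7 + √10) - √30; multiply by (√7 + √10) + √30, then rationalise the remaining surd.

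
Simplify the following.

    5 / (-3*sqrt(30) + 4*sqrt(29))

(15*sqrt(30) + 20*sqrt(29))/194

Multiply numerator and denominator by 3*sqrt(30) + 4*sqrt(29).
Denominator becomes 194; numerator becomes 15*sqrt(30) + 20*sqrt(29).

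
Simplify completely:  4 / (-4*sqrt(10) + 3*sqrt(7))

(-16*sqrt(10) - 12*sqrt(7))/97

Multiply numerator and denominator by 3*sqrt(7) + 4*sqrt(10).
Denominator becomes -97; numerator becomes 12*sqrt(7) + 16*sqrt(10).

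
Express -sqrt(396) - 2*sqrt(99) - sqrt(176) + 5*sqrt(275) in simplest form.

9*sqrt(11)

sqrt(396) = 6*sqrt(11); 2*sqrt(99) = 6*sqrt(11); sqrt(176) = 4*sqrt(11); 5*sqrt(275) = 25*sqrt(11)
Combine: (-6 - 6 - 4 + 25)·sqrt(11) = 9*sqrt(11)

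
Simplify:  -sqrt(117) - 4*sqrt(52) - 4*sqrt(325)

sqrt(117) = 3*sqrt(13); 4*sqrt(52) = 8*sqrt(13); 4*sqrt(325) = 20*sqrt(13)
Combine: (-3 - 8 - 20)·sqrt(13) = -31*sqrt(13)

-31*sqrt(13)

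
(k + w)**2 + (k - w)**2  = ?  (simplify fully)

Only the even-power cross terms survive.

2*k**2 + 2*w**2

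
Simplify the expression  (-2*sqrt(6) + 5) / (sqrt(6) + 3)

(-11*sqrt(6) + 27)/3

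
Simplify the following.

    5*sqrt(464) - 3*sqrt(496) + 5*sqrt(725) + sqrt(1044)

5*sqrt(464) = 20*sqrt(29); 3*sqrt(496) = 12*sqrt(31); 5*sqrt(725) = 25*sqrt(29); sqrt(1044) = 6*sqrt(29)

-12*sqrt(31) + 51*sqrt(29)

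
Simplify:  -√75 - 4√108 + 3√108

-11*√3

√75 = 5*√3; 4√108 = 24*√3; 3√108 = 18*√3
Combine: (-5 - 24 + 18)·√3 = -11*√3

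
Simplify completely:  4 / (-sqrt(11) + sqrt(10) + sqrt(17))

Group as (sqrt(10) + sqrt(17)) - sqrt(11); multiply by (sqrt(10) + sqrt(17)) + sqrt(11), then rationalise the remaining surd.

(-8*sqrt(11) + 2*sqrt(17) + 9*sqrt(10) + sqrt(1870))/53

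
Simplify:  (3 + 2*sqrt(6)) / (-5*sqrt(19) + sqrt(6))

Multiply numerator and denominator by sqrt(6) + 5*sqrt(19).
Denominator becomes -469; numerator becomes 3*sqrt(6) + 12 + 15*sqrt(19) + 10*sqrt(114).

(-10*sqrt(114) - 15*sqrt(19) - 12 - 3*sqrt(6))/469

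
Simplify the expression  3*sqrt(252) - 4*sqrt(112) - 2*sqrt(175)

3*sqrt(252) = 18*sqrt(7); 4*sqrt(112) = 16*sqrt(7); 2*sqrt(175) = 10*sqrt(7)
Combine: (18 - 16 - 10)·sqrt(7) = -8*sqrt(7)

-8*sqrt(7)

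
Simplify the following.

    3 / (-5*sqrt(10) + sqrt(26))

Multiply numerator and denominator by sqrt(26) + 5*sqrt(10).
Denominator becomes -224; numerator becomes 3*sqrt(26) + 15*sqrt(10).

(-15*sqrt(10) - 3*sqrt(26))/224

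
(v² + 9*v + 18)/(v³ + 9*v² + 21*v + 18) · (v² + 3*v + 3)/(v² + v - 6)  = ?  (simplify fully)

Factor: v² + 9*v + 18 = (v + 3)·(v + 6);  v³ + 9*v² + 21*v + 18 = (v² + 3*v + 3)·(v + 6);  v² + v - 6 = (v + 3)·(v - 2)
Cancel the common factors (v² + 3*v + 3), (v + 3), (v + 6).

1/(v - 2)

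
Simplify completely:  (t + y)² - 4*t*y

(t - y)²

Expand the square and combine the 4*t*y term.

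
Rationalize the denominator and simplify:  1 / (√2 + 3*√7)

Multiply numerator and denominator by -3*√7 + √2.
Denominator becomes -61; numerator becomes -3*√7 + √2.

(-√2 + 3*√7)/61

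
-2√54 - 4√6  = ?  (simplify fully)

-10*√6

2√54 = 6*√6; 4√6 = 4*√6
Combine: (-6 - 4)·√6 = -10*√6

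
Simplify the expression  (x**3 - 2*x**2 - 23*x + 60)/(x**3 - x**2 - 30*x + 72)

(x + 5)/(x + 6)

Factor: x**3 - 2*x**2 - 23*x + 60 = (x - 4)*(x + 5)*(x - 3);  x**3 - x**2 - 30*x + 72 = (x - 4)*(x + 6)*(x - 3)
Cancel the common factors (x - 4), (x - 3).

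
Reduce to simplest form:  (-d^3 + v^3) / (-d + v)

d^2 + d*v + v^2

Factor as (a-b)(a^2+ab+b^2) with a=v, b=d.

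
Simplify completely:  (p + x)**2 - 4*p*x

(p - x)**2

After expansion: p**2 - 2*p*x + x**2 — a perfect-square trinomial.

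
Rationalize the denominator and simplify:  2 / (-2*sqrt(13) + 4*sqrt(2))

(-sqrt(13) - 2*sqrt(2))/5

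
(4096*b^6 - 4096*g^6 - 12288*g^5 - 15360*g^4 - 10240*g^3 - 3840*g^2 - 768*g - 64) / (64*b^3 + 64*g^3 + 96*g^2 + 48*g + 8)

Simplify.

Factor (4*b)^6 - (4*g + 2)^6 and cancel (64*b^3 + (4*g + 2)^3).

64*b^3 - 64*g^3 - 96*g^2 - 48*g - 8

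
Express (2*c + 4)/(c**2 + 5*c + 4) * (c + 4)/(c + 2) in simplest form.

Factor: 2*c + 4 = 2*(c + 2);  c**2 + 5*c + 4 = (c + 4)*(c + 1)
Cancel the common factors (c + 2), (c + 4).

2/(c + 1)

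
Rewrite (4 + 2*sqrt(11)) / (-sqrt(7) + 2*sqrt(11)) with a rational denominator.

(4*sqrt(7) + 2*sqrt(77) + 8*sqrt(11) + 44)/37

Multiply numerator and denominator by sqrt(7) + 2*sqrt(11).
Denominator becomes 37; numerator becomes 4*sqrt(7) + 2*sqrt(77) + 8*sqrt(11) + 44.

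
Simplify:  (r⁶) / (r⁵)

Quotient: r¹

r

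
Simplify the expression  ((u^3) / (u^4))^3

Inside the bracket: (u^-1)
Raise to the power 3: (u^-3)

u^(-3)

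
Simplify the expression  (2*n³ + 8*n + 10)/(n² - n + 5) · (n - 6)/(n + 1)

2*n - 12

Factor: 2*n³ + 8*n + 10 = 2·(n² - n + 5)·(n + 1)
Cancel the common factors (n² - n + 5), (n + 1).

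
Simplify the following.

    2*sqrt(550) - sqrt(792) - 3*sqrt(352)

-8*sqrt(22)

2*sqrt(550) = 10*sqrt(22); sqrt(792) = 6*sqrt(22); 3*sqrt(352) = 12*sqrt(22)
Combine: (10 - 6 - 12)·sqrt(22) = -8*sqrt(22)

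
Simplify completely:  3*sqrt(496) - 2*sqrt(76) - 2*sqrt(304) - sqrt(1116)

-12*sqrt(19) + 6*sqrt(31)

3*sqrt(496) = 12*sqrt(31); 2*sqrt(76) = 4*sqrt(19); 2*sqrt(304) = 8*sqrt(19); sqrt(1116) = 6*sqrt(31)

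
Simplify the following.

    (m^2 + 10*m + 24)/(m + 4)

Factor: m^2 + 10*m + 24 = (m + 6)*(m + 4)
Cancel the common factor (m + 4).

m + 6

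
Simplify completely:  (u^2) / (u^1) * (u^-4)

Quotient: u^1
Multiply by (u^-4): add exponents.

u^(-3)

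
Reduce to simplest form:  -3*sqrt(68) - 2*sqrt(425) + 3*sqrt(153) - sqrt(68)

-9*sqrt(17)

3*sqrt(68) = 6*sqrt(17); 2*sqrt(425) = 10*sqrt(17); 3*sqrt(153) = 9*sqrt(17); sqrt(68) = 2*sqrt(17)
Combine: (-6 - 10 + 9 - 2)·sqrt(17) = -9*sqrt(17)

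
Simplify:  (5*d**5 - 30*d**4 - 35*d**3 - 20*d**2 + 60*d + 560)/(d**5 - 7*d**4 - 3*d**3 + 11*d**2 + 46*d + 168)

Factor: 5*d**5 - 30*d**4 - 35*d**3 - 20*d**2 + 60*d + 560 = 5*(d**2 + d + 4)*(d - 2)*(d - 7)*(d + 2);  d**5 - 7*d**4 - 3*d**3 + 11*d**2 + 46*d + 168 = (d**2 + d + 4)*(d - 3)*(d + 2)*(d - 7)
Cancel the common factors (d**2 + d + 4), (d - 7), (d + 2).

(5*d - 10)/(d - 3)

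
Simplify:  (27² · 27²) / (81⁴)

27² = 3^6; 27² = 3^6; 81⁴ = 3^16
Combine exponents: 3^(-4)

3^(-4)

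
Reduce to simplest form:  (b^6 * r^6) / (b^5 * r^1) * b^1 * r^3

Quotient: b^1 * r^5
Multiply by b^1 * r^3: add exponents.

b^2*r^8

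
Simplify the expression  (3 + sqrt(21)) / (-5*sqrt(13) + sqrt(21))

(-5*sqrt(273) - 15*sqrt(13) - 21 - 3*sqrt(21))/304

Multiply numerator and denominator by sqrt(21) + 5*sqrt(13).
Denominator becomes -304; numerator becomes 3*sqrt(21) + 21 + 15*sqrt(13) + 5*sqrt(273).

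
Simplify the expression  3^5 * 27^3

3^5 = 3^5; 27^3 = 3^9
Combine exponents: 3^14

3^14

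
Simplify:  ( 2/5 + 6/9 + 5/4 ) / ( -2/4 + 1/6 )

-139/20

Numerator: 2/5 + 6/9 + 5/4 = 139/60
Denominator: -2/4 + 1/6 = -1/3
Divide: (139/60) · (-3) = -139/20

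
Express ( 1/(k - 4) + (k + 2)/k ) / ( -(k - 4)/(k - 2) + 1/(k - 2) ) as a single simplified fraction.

(-k^3 + 3*k^2 + 6*k - 16)/(k^3 - 9*k^2 + 20*k)

Numerator: 1/(k - 4) + (k + 2)/k = (k^2 - k - 8)/(k^2 - 4*k)
Denominator: -(k - 4)/(k - 2) + 1/(k - 2) = (-k + 5)/(k - 2)
Divide: ((k^2 - k - 8)/(k^2 - 4*k)) · ((k - 2)/(-k + 5)) = (-k^3 + 3*k^2 + 6*k - 16)/(k^3 - 9*k^2 + 20*k)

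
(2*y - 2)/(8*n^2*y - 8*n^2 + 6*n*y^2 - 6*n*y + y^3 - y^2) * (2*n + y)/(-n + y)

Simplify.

Factor: 2*y - 2 = 2*(y - 1);  8*n^2*y - 8*n^2 + 6*n*y^2 - 6*n*y + y^3 - y^2 = (y - 1)*(2*n + y)*(4*n + y)
Cancel the common factors (y - 1), (2*n + y).

2/(-4*n^2 + 3*n*y + y^2)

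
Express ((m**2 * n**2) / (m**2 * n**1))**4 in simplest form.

Inside the bracket: n**1
Raise to the power 4: n**4

n**4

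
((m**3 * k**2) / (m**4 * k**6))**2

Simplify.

Inside the bracket: (m**-1) * (k**-4)
Raise to the power 2: (m**-2) * (k**-8)

1/(k**8*m**2)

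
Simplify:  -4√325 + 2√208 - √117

-15*√13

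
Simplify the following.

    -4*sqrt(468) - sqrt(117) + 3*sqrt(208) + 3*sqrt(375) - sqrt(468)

-21*sqrt(13) + 15*sqrt(15)

4*sqrt(468) = 24*sqrt(13); sqrt(117) = 3*sqrt(13); 3*sqrt(208) = 12*sqrt(13); 3*sqrt(375) = 15*sqrt(15); sqrt(468) = 6*sqrt(13)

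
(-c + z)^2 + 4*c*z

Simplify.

(c + z)^2

After expansion: c^2 + 2*c*z + z^2 — a perfect-square trinomial.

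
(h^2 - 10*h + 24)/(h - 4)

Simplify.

h - 6

Factor: h^2 - 10*h + 24 = (h - 6)*(h - 4)
Cancel the common factor (h - 4).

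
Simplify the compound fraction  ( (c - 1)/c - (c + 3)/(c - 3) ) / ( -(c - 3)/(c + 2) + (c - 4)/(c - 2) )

(-7*c³ + 3*c² + 28*c - 12)/(3*c³ - 23*c² + 42*c)

Numerator: (c - 1)/c - (c + 3)/(c - 3) = (-7*c + 3)/(c² - 3*c)
Denominator: -(c - 3)/(c + 2) + (c - 4)/(c - 2) = (3*c - 14)/(c² - 4)
Divide: ((-7*c + 3)/(c² - 3*c)) · ((c² - 4)/(3*c - 14)) = (-7*c³ + 3*c² + 28*c - 12)/(3*c³ - 23*c² + 42*c)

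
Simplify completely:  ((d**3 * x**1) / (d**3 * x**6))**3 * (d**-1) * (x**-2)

1/(d*x**17)

Inside the bracket: (x**-5)
Raise to the power 3: (x**-15)
Multiply by (d**-1) * (x**-2): add exponents.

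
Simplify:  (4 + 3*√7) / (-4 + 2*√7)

(10*√7 + 29)/6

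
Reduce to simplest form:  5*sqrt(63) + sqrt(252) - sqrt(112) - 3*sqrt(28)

5*sqrt(63) = 15*sqrt(7); sqrt(252) = 6*sqrt(7); sqrt(112) = 4*sqrt(7); 3*sqrt(28) = 6*sqrt(7)
Combine: (15 + 6 - 4 - 6)·sqrt(7) = 11*sqrt(7)

11*sqrt(7)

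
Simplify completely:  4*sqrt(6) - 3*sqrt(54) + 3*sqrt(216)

13*sqrt(6)

4*sqrt(6) = 4*sqrt(6); 3*sqrt(54) = 9*sqrt(6); 3*sqrt(216) = 18*sqrt(6)
Combine: (4 - 9 + 18)·sqrt(6) = 13*sqrt(6)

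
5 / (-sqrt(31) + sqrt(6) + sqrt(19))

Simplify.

(3*sqrt(31) + 9*sqrt(19) + 22*sqrt(6) + sqrt(3534))/42

Group as (sqrt(6) + sqrt(19)) - sqrt(31); multiply by (sqrt(6) + sqrt(19)) + sqrt(31), then rationalise the remaining surd.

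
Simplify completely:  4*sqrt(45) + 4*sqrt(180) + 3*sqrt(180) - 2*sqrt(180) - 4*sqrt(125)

4*sqrt(45) = 12*sqrt(5); 4*sqrt(180) = 24*sqrt(5); 3*sqrt(180) = 18*sqrt(5); 2*sqrt(180) = 12*sqrt(5); 4*sqrt(125) = 20*sqrt(5)
Combine: (12 + 24 + 18 - 12 - 20)·sqrt(5) = 22*sqrt(5)

22*sqrt(5)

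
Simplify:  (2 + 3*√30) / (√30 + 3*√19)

(-90 - 2*√30 + 6*√19 + 9*√570)/141

Multiply numerator and denominator by -3*√19 + √30.
Denominator becomes -141; numerator becomes -9*√570 - 6*√19 + 2*√30 + 90.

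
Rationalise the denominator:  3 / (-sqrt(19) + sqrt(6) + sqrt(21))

(-12*sqrt(19) + 6*sqrt(21) + 51*sqrt(6) + 9*sqrt(266))/220

Group as (sqrt(6) + sqrt(21)) - sqrt(19); multiply by (sqrt(6) + sqrt(21)) + sqrt(19), then rationalise the remaining surd.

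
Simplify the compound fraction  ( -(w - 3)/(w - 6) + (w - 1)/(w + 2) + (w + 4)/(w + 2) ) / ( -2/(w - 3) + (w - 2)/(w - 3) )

(w^3 - 11*w^2 + 12*w + 36)/(w^3 - 8*w^2 + 4*w + 48)

Numerator: -(w - 3)/(w - 6) + (w - 1)/(w + 2) + (w + 4)/(w + 2) = (w^2 - 8*w - 12)/(w^2 - 4*w - 12)
Denominator: -2/(w - 3) + (w - 2)/(w - 3) = (w - 4)/(w - 3)
Divide: ((w^2 - 8*w - 12)/(w^2 - 4*w - 12)) · ((w - 3)/(w - 4)) = (w^3 - 11*w^2 + 12*w + 36)/(w^3 - 8*w^2 + 4*w + 48)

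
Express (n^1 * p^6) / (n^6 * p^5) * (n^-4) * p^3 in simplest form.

p^4/n^9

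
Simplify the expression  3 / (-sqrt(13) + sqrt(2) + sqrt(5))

(9*sqrt(13) + 15*sqrt(5) + 24*sqrt(2) + 3*sqrt(130))/2

Group as (sqrt(2) + sqrt(5)) - sqrt(13); multiply by (sqrt(2) + sqrt(5)) + sqrt(13), then rationalise the remaining surd.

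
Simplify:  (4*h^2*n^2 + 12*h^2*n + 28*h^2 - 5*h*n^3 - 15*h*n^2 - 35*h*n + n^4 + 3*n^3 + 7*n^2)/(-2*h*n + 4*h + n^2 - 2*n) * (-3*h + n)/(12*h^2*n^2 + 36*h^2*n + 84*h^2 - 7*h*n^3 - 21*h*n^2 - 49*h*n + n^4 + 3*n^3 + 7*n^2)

(h - n)/(2*h*n - 4*h - n^2 + 2*n)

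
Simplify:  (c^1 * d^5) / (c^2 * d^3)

d^2/c

Quotient: (c^-1) * d^2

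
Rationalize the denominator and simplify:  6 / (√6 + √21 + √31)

(-9*√434 - 6*√31 + 24*√21 + 69*√6)/122

Group as (√6 + √21) + √31; multiply by (√6 + √21) - √31, then rationalise the remaining surd.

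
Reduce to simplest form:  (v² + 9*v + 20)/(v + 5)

v + 4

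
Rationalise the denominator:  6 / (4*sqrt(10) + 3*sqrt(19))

Multiply numerator and denominator by -4*sqrt(10) + 3*sqrt(19).
Denominator becomes 11; numerator becomes -24*sqrt(10) + 18*sqrt(19).

(-24*sqrt(10) + 18*sqrt(19))/11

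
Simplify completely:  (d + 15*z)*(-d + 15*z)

-d**2 + 225*z**2

Difference of squares with P = 15*z, Q = d.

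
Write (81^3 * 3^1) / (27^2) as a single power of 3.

81^3 = 3^12; 3^1 = 3^1; 27^2 = 3^6
Combine exponents: 3^7

3^7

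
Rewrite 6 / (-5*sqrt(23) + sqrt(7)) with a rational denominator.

(-15*sqrt(23) - 3*sqrt(7))/284

Multiply numerator and denominator by sqrt(7) + 5*sqrt(23).
Denominator becomes -568; numerator becomes 6*sqrt(7) + 30*sqrt(23).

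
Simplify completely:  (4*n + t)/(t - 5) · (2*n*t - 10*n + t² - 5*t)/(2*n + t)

Factor: 2*n*t - 10*n + t² - 5*t = (2*n + t)·(t - 5)
Cancel the common factors (2*n + t), (t - 5).

4*n + t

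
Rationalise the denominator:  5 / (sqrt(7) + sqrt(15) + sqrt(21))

Group as (sqrt(7) + sqrt(15)) + sqrt(21); multiply by (sqrt(7) + sqrt(15)) - sqrt(21), then rationalise the remaining surd.

(-210*sqrt(5) + 5*sqrt(21) + 65*sqrt(15) + 145*sqrt(7))/419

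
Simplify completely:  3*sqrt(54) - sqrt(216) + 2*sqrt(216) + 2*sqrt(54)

3*sqrt(54) = 9*sqrt(6); sqrt(216) = 6*sqrt(6); 2*sqrt(216) = 12*sqrt(6); 2*sqrt(54) = 6*sqrt(6)
Combine: (9 - 6 + 12 + 6)·sqrt(6) = 21*sqrt(6)

21*sqrt(6)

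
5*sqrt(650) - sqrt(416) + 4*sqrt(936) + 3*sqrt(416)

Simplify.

57*sqrt(26)

5*sqrt(650) = 25*sqrt(26); sqrt(416) = 4*sqrt(26); 4*sqrt(936) = 24*sqrt(26); 3*sqrt(416) = 12*sqrt(26)
Combine: (25 - 4 + 24 + 12)·sqrt(26) = 57*sqrt(26)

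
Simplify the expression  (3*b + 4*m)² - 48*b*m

(3*b - 4*m)²

Expanding gives 9*b² - 24*b*m + 16*m², a perfect square.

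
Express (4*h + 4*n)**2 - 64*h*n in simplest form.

Expanding gives 16*h**2 - 32*h*n + 16*n**2, a perfect square.

16*(h - n)**2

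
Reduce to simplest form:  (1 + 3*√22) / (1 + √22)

(-2*√22 + 65)/21

Multiply numerator and denominator by -√22 + 1.
Denominator becomes -21; numerator becomes -65 + 2*√22.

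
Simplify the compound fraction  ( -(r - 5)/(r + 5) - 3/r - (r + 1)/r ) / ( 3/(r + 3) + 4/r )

Numerator: -(r - 5)/(r + 5) - 3/r - (r + 1)/r = (-2*r² - 4*r - 20)/(r² + 5*r)
Denominator: 3/(r + 3) + 4/r = (7*r + 12)/(r² + 3*r)
Divide: ((-2*r² - 4*r - 20)/(r² + 5*r)) · ((r² + 3*r)/(7*r + 12)) = (-2*r³ - 10*r² - 32*r - 60)/(7*r² + 47*r + 60)

(-2*r³ - 10*r² - 32*r - 60)/(7*r² + 47*r + 60)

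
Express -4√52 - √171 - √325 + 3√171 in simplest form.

4√52 = 8*√13; √171 = 3*√19; √325 = 5*√13; 3√171 = 9*√19

-13*√13 + 6*√19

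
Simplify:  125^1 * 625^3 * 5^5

5^20

125^1 = 5^3; 625^3 = 5^12; 5^5 = 5^5
Combine exponents: 5^20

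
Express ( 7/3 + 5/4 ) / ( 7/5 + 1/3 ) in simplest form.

Numerator: 7/3 + 5/4 = 43/12
Denominator: 7/5 + 1/3 = 26/15
Divide: (43/12) · (15/26) = 215/104

215/104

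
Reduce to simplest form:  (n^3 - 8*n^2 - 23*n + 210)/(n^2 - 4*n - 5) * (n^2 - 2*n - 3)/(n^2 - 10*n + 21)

(n^2 - n - 30)/(n - 5)

Factor: n^3 - 8*n^2 - 23*n + 210 = (n - 6)*(n - 7)*(n + 5);  n^2 - 4*n - 5 = (n + 1)*(n - 5);  n^2 - 2*n - 3 = (n + 1)*(n - 3);  n^2 - 10*n + 21 = (n - 7)*(n - 3)
Cancel the common factors (n + 1), (n - 3), (n - 7).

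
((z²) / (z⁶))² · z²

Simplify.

z^(-6)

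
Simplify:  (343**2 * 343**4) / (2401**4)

7**2

343**2 = 7**6; 343**4 = 7**12; 2401**4 = 7**16
Combine exponents: 7**2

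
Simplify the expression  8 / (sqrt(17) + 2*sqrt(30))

Multiply numerator and denominator by -2*sqrt(30) + sqrt(17).
Denominator becomes -103; numerator becomes -16*sqrt(30) + 8*sqrt(17).

(-8*sqrt(17) + 16*sqrt(30))/103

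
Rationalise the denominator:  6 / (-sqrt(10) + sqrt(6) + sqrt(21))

(-102*sqrt(10) - 30*sqrt(21) + 150*sqrt(6) + 72*sqrt(35))/215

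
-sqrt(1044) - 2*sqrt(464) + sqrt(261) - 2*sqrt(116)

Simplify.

sqrt(1044) = 6*sqrt(29); 2*sqrt(464) = 8*sqrt(29); sqrt(261) = 3*sqrt(29); 2*sqrt(116) = 4*sqrt(29)
Combine: (-6 - 8 + 3 - 4)·sqrt(29) = -15*sqrt(29)

-15*sqrt(29)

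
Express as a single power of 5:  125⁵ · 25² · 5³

5^22

125⁵ = 5^15; 25² = 5^4; 5³ = 5^3
Combine exponents: 5^22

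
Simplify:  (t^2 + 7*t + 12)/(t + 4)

t + 3

Factor: t^2 + 7*t + 12 = (t + 3)*(t + 4)
Cancel the common factor (t + 4).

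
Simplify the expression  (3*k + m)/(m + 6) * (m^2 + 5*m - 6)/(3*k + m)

Factor: m^2 + 5*m - 6 = (m - 1)*(m + 6)
Cancel the common factors (m + 6), (3*k + m).

m - 1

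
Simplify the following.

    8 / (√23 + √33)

Multiply numerator and denominator by -√33 + √23.
Denominator becomes -10; numerator becomes -8*√33 + 8*√23.

(-4*√23 + 4*√33)/5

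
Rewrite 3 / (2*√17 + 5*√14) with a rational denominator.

Multiply numerator and denominator by -2*√17 + 5*√14.
Denominator becomes 282; numerator becomes -6*√17 + 15*√14.

(-2*√17 + 5*√14)/94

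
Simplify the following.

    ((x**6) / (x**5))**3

x**3

Inside the bracket: x**1
Raise to the power 3: x**3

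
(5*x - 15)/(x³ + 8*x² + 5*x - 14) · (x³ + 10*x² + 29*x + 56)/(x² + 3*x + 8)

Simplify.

Factor: 5*x - 15 = 5·(x - 3);  x³ + 8*x² + 5*x - 14 = (x + 2)·(x + 7)·(x - 1);  x³ + 10*x² + 29*x + 56 = (x² + 3*x + 8)·(x + 7)
Cancel the common factors (x² + 3*x + 8), (x + 7).

(5*x - 15)/(x² + x - 2)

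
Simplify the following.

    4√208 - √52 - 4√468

4√208 = 16*√13; √52 = 2*√13; 4√468 = 24*√13
Combine: (16 - 2 - 24)·√13 = -10*√13

-10*√13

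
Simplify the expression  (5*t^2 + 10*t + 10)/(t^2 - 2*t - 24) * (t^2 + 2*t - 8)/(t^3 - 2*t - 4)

5/(t - 6)

Factor: 5*t^2 + 10*t + 10 = 5*(t^2 + 2*t + 2);  t^2 - 2*t - 24 = (t + 4)*(t - 6);  t^2 + 2*t - 8 = (t + 4)*(t - 2);  t^3 - 2*t - 4 = (t - 2)*(t^2 + 2*t + 2)
Cancel the common factors (t^2 + 2*t + 2), (t + 4), (t - 2).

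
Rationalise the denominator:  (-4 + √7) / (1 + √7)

(-5*√7 + 11)/6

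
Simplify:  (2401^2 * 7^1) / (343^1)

2401^2 = 7^8; 7^1 = 7^1; 343^1 = 7^3
Combine exponents: 7^6

7^6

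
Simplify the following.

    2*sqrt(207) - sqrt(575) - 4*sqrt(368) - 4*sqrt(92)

-23*sqrt(23)

2*sqrt(207) = 6*sqrt(23); sqrt(575) = 5*sqrt(23); 4*sqrt(368) = 16*sqrt(23); 4*sqrt(92) = 8*sqrt(23)
Combine: (6 - 5 - 16 - 8)·sqrt(23) = -23*sqrt(23)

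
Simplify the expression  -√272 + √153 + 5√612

√272 = 4*√17; √153 = 3*√17; 5√612 = 30*√17
Combine: (-4 + 3 + 30)·√17 = 29*√17

29*√17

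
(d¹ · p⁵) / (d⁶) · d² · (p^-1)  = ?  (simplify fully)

Quotient: (d^-5) · p⁵
Multiply by d² · (p^-1): add exponents.

p⁴/d³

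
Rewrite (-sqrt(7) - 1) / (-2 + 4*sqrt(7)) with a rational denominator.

(-5 - sqrt(7))/18

Multiply numerator and denominator by -4*sqrt(7) - 2.
Denominator becomes -108; numerator becomes 6*sqrt(7) + 30.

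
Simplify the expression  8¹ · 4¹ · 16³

2^17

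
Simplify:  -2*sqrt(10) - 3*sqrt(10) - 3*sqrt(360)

2*sqrt(10) = 2*sqrt(10); 3*sqrt(10) = 3*sqrt(10); 3*sqrt(360) = 18*sqrt(10)
Combine: (-2 - 3 - 18)·sqrt(10) = -23*sqrt(10)

-23*sqrt(10)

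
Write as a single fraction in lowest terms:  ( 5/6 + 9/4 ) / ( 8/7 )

259/96

Numerator: 5/6 + 9/4 = 37/12
Denominator: 8/7 = 8/7
Divide: (37/12) · (7/8) = 259/96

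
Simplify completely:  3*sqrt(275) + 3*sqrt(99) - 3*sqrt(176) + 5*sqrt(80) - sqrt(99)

3*sqrt(275) = 15*sqrt(11); 3*sqrt(99) = 9*sqrt(11); 3*sqrt(176) = 12*sqrt(11); 5*sqrt(80) = 20*sqrt(5); sqrt(99) = 3*sqrt(11)

9*sqrt(11) + 20*sqrt(5)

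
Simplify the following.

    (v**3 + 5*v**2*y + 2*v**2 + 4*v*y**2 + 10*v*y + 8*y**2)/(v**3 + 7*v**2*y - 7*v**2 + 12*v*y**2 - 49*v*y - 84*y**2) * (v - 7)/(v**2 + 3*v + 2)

(v + y)/(v**2 + 3*v*y + v + 3*y)

Factor: v**3 + 5*v**2*y + 2*v**2 + 4*v*y**2 + 10*v*y + 8*y**2 = (v + 2)*(v + 4*y)*(v + y);  v**3 + 7*v**2*y - 7*v**2 + 12*v*y**2 - 49*v*y - 84*y**2 = (v + 3*y)*(v + 4*y)*(v - 7);  v**2 + 3*v + 2 = (v + 2)*(v + 1)
Cancel the common factors (v - 7), (v + 4*y), (v + 2).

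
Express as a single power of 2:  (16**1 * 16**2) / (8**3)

16**1 = 2**4; 16**2 = 2**8; 8**3 = 2**9
Combine exponents: 2**3

2**3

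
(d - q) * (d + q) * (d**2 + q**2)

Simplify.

Telescope via difference of squares: (d+q)(d-q) = d**2 - q**2, then repeat with the next factor.

d**4 - q**4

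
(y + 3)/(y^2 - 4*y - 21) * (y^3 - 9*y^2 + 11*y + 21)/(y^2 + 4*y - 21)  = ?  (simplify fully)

Factor: y^2 - 4*y - 21 = (y - 7)*(y + 3);  y^3 - 9*y^2 + 11*y + 21 = (y - 3)*(y - 7)*(y + 1);  y^2 + 4*y - 21 = (y + 7)*(y - 3)
Cancel the common factors (y - 3), (y + 3), (y - 7).

(y + 1)/(y + 7)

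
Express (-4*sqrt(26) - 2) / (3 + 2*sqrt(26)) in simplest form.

(-202 + 8*sqrt(26))/95

Multiply numerator and denominator by -2*sqrt(26) + 3.
Denominator becomes -95; numerator becomes -8*sqrt(26) + 202.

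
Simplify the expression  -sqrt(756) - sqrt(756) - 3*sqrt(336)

-24*sqrt(21)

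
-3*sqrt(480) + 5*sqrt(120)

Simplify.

3*sqrt(480) = 12*sqrt(30); 5*sqrt(120) = 10*sqrt(30)
Combine: (-12 + 10)·sqrt(30) = -2*sqrt(30)

-2*sqrt(30)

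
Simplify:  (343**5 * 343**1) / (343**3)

343**5 = 7**15; 343**1 = 7**3; 343**3 = 7**9
Combine exponents: 7**9

7**9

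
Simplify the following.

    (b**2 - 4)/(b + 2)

Factor: b**2 - 4 = (b - 2)*(b + 2)
Cancel the common factor (b + 2).

b - 2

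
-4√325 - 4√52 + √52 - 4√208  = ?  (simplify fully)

4√325 = 20*√13; 4√52 = 8*√13; √52 = 2*√13; 4√208 = 16*√13
Combine: (-20 - 8 + 2 - 16)·√13 = -42*√13

-42*√13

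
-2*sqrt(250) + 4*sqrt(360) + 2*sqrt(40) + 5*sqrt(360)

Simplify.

48*sqrt(10)

2*sqrt(250) = 10*sqrt(10); 4*sqrt(360) = 24*sqrt(10); 2*sqrt(40) = 4*sqrt(10); 5*sqrt(360) = 30*sqrt(10)
Combine: (-10 + 24 + 4 + 30)·sqrt(10) = 48*sqrt(10)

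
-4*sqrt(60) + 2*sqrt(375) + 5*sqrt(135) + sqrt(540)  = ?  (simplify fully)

4*sqrt(60) = 8*sqrt(15); 2*sqrt(375) = 10*sqrt(15); 5*sqrt(135) = 15*sqrt(15); sqrt(540) = 6*sqrt(15)
Combine: (-8 + 10 + 15 + 6)·sqrt(15) = 23*sqrt(15)

23*sqrt(15)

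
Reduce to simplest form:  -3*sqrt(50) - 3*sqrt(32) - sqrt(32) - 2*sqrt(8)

3*sqrt(50) = 15*sqrt(2); 3*sqrt(32) = 12*sqrt(2); sqrt(32) = 4*sqrt(2); 2*sqrt(8) = 4*sqrt(2)
Combine: (-15 - 12 - 4 - 4)·sqrt(2) = -35*sqrt(2)

-35*sqrt(2)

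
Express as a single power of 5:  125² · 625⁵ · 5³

5^29

125² = 5^6; 625⁵ = 5^20; 5³ = 5^3
Combine exponents: 5^29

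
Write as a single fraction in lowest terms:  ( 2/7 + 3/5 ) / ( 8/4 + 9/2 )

62/455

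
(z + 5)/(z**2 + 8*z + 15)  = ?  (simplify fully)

Factor: z**2 + 8*z + 15 = (z + 5)*(z + 3)
Cancel the common factor (z + 5).

1/(z + 3)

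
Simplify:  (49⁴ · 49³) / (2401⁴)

7^(-2)

49⁴ = 7^8; 49³ = 7^6; 2401⁴ = 7^16
Combine exponents: 7^(-2)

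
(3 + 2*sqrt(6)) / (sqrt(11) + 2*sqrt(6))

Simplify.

Multiply numerator and denominator by -sqrt(11) + 2*sqrt(6).
Denominator becomes 13; numerator becomes -2*sqrt(66) - 3*sqrt(11) + 6*sqrt(6) + 24.

(-2*sqrt(66) - 3*sqrt(11) + 6*sqrt(6) + 24)/13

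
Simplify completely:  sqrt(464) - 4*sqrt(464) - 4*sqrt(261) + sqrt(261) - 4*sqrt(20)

sqrt(464) = 4*sqrt(29); 4*sqrt(464) = 16*sqrt(29); 4*sqrt(261) = 12*sqrt(29); sqrt(261) = 3*sqrt(29); 4*sqrt(20) = 8*sqrt(5)

-21*sqrt(29) - 8*sqrt(5)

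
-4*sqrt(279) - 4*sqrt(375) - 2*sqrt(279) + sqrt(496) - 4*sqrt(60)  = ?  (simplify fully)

4*sqrt(279) = 12*sqrt(31); 4*sqrt(375) = 20*sqrt(15); 2*sqrt(279) = 6*sqrt(31); sqrt(496) = 4*sqrt(31); 4*sqrt(60) = 8*sqrt(15)

-28*sqrt(15) - 14*sqrt(31)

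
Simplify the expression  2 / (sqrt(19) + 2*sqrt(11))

(-2*sqrt(19) + 4*sqrt(11))/25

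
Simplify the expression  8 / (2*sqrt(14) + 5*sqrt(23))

(-16*sqrt(14) + 40*sqrt(23))/519

Multiply numerator and denominator by -5*sqrt(23) + 2*sqrt(14).
Denominator becomes -519; numerator becomes -40*sqrt(23) + 16*sqrt(14).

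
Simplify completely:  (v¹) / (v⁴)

Quotient: (v^-3)

v^(-3)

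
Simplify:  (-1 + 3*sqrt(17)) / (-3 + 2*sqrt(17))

Multiply numerator and denominator by -2*sqrt(17) - 3.
Denominator becomes -59; numerator becomes -99 - 7*sqrt(17).

(7*sqrt(17) + 99)/59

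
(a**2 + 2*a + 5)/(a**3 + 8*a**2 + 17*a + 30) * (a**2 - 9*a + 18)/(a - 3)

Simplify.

(a - 6)/(a + 6)

Factor: a**3 + 8*a**2 + 17*a + 30 = (a + 6)*(a**2 + 2*a + 5);  a**2 - 9*a + 18 = (a - 6)*(a - 3)
Cancel the common factors (a**2 + 2*a + 5), (a - 3).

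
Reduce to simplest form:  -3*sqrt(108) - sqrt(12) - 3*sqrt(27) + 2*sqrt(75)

3*sqrt(108) = 18*sqrt(3); sqrt(12) = 2*sqrt(3); 3*sqrt(27) = 9*sqrt(3); 2*sqrt(75) = 10*sqrt(3)
Combine: (-18 - 2 - 9 + 10)·sqrt(3) = -19*sqrt(3)

-19*sqrt(3)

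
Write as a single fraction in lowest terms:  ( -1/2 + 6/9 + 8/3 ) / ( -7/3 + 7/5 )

Numerator: -1/2 + 6/9 + 8/3 = 17/6
Denominator: -7/3 + 7/5 = -14/15
Divide: (17/6) · (-15/14) = -85/28

-85/28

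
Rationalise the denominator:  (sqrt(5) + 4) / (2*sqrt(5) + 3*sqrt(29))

(-8*sqrt(5) - 10 + 3*sqrt(145) + 12*sqrt(29))/241

Multiply numerator and denominator by -3*sqrt(29) + 2*sqrt(5).
Denominator becomes -241; numerator becomes -12*sqrt(29) - 3*sqrt(145) + 10 + 8*sqrt(5).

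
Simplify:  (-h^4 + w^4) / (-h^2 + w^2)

h^2 + w^2

Factor w^4 - h^4 and cancel (-h^2 + w^2).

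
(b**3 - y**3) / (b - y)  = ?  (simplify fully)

Factor as (a-b)(a**2+ab+b**2) with a=b, b=y.

b**2 + b*y + y**2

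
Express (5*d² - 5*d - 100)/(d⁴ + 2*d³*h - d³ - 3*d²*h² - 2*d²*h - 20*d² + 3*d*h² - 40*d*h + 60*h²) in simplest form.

5/(d² + 2*d*h - 3*h²)

Factor: 5*d² - 5*d - 100 = 5·(d + 4)·(d - 5);  d⁴ + 2*d³*h - d³ - 3*d²*h² - 2*d²*h - 20*d² + 3*d*h² - 40*d*h + 60*h² = (d + 3*h)·(d + 4)·(d - 5)·(d - h)
Cancel the common factors (d + 4), (d - 5).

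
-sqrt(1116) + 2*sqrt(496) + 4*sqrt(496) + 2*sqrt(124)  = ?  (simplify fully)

22*sqrt(31)

sqrt(1116) = 6*sqrt(31); 2*sqrt(496) = 8*sqrt(31); 4*sqrt(496) = 16*sqrt(31); 2*sqrt(124) = 4*sqrt(31)
Combine: (-6 + 8 + 16 + 4)·sqrt(31) = 22*sqrt(31)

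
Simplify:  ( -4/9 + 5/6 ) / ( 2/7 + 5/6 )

Numerator: -4/9 + 5/6 = 7/18
Denominator: 2/7 + 5/6 = 47/42
Divide: (7/18) · (42/47) = 49/141

49/141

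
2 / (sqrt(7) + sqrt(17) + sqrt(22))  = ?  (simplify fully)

(-sqrt(2618) + sqrt(22) + 6*sqrt(17) + 16*sqrt(7))/118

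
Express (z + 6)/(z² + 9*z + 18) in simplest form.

Factor: z² + 9*z + 18 = (z + 6)·(z + 3)
Cancel the common factor (z + 6).

1/(z + 3)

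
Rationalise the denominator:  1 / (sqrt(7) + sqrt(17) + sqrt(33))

Group as (sqrt(17) + sqrt(33)) + sqrt(7); multiply by (sqrt(17) + sqrt(33)) - sqrt(7), then rationalise the remaining surd.

(-2*sqrt(3927) - 9*sqrt(33) + 23*sqrt(17) + 43*sqrt(7))/395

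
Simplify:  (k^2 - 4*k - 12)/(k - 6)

Factor: k^2 - 4*k - 12 = (k + 2)*(k - 6)
Cancel the common factor (k - 6).

k + 2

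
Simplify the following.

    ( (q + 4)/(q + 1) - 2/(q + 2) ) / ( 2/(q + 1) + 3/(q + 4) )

(q^3 + 8*q^2 + 22*q + 24)/(5*q^2 + 21*q + 22)

Numerator: (q + 4)/(q + 1) - 2/(q + 2) = (q^2 + 4*q + 6)/(q^2 + 3*q + 2)
Denominator: 2/(q + 1) + 3/(q + 4) = (5*q + 11)/(q^2 + 5*q + 4)
Divide: ((q^2 + 4*q + 6)/(q^2 + 3*q + 2)) · ((q^2 + 5*q + 4)/(5*q + 11)) = (q^3 + 8*q^2 + 22*q + 24)/(5*q^2 + 21*q + 22)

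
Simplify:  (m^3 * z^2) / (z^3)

Quotient: m^3 * (z^-1)

m^3/z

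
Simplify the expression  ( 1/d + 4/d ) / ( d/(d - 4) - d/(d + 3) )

Numerator: 1/d + 4/d = 5/d
Denominator: d/(d - 4) - d/(d + 3) = 7*d/(d² - d - 12)
Divide: (5/d) · ((d² - d - 12)/(7*d)) = (5*d² - 5*d - 60)/(7*d²)

(5*d² - 5*d - 60)/(7*d²)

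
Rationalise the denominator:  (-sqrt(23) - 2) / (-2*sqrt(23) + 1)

Multiply numerator and denominator by 1 + 2*sqrt(23).
Denominator becomes -91; numerator becomes -48 - 5*sqrt(23).

(5*sqrt(23) + 48)/91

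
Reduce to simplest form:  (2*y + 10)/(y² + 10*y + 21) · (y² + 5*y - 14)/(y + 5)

Factor: 2*y + 10 = 2·(y + 5);  y² + 10*y + 21 = (y + 3)·(y + 7);  y² + 5*y - 14 = (y + 7)·(y - 2)
Cancel the common factors (y + 5), (y + 7).

(2*y - 4)/(y + 3)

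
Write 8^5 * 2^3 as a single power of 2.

8^5 = 2^15; 2^3 = 2^3
Combine exponents: 2^18

2^18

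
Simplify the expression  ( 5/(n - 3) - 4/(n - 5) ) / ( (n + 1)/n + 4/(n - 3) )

(n² - 13*n)/(n³ - 3*n² - 13*n + 15)

Numerator: 5/(n - 3) - 4/(n - 5) = (n - 13)/(n² - 8*n + 15)
Denominator: (n + 1)/n + 4/(n - 3) = (n² + 2*n - 3)/(n² - 3*n)
Divide: ((n - 13)/(n² - 8*n + 15)) · ((n² - 3*n)/(n² + 2*n - 3)) = (n² - 13*n)/(n³ - 3*n² - 13*n + 15)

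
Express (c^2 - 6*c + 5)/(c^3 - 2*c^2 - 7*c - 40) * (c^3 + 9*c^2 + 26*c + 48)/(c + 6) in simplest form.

Factor: c^2 - 6*c + 5 = (c - 1)*(c - 5);  c^3 - 2*c^2 - 7*c - 40 = (c - 5)*(c^2 + 3*c + 8);  c^3 + 9*c^2 + 26*c + 48 = (c^2 + 3*c + 8)*(c + 6)
Cancel the common factors (c^2 + 3*c + 8), (c + 6), (c - 5).

c - 1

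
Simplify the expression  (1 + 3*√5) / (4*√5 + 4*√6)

(-15 - √5 + √6 + 3*√30)/4

Multiply numerator and denominator by -4*√6 + 4*√5.
Denominator becomes -16; numerator becomes -12*√30 - 4*√6 + 4*√5 + 60.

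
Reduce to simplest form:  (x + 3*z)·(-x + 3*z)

-x² + 9*z²

Difference of squares with P = 3*z, Q = x.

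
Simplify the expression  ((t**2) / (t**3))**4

Inside the bracket: (t**-1)
Raise to the power 4: (t**-4)

t**(-4)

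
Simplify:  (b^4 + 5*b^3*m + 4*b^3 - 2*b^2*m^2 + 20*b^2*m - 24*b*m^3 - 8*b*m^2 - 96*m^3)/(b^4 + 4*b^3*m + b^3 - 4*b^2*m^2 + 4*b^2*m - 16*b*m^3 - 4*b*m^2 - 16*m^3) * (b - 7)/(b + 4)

(b^2 + 3*b*m - 7*b - 21*m)/(b^2 + 2*b*m + b + 2*m)

Factor: b^4 + 5*b^3*m + 4*b^3 - 2*b^2*m^2 + 20*b^2*m - 24*b*m^3 - 8*b*m^2 - 96*m^3 = (b + 4)*(b + 4*m)*(b + 3*m)*(b - 2*m);  b^4 + 4*b^3*m + b^3 - 4*b^2*m^2 + 4*b^2*m - 16*b*m^3 - 4*b*m^2 - 16*m^3 = (b - 2*m)*(b + 4*m)*(b + 1)*(b + 2*m)
Cancel the common factors (b + 4), (b + 4*m), (b - 2*m).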